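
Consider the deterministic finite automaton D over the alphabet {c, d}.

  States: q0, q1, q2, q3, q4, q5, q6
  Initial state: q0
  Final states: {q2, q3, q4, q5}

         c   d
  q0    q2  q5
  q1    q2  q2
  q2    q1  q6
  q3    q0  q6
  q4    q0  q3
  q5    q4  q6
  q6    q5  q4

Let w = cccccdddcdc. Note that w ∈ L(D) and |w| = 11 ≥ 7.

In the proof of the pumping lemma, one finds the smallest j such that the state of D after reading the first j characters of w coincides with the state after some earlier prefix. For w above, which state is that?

q2

Run of D on w = c c c c c d d d c d c:
  step 0: q0  (start)
  step 1: q2  (read c: q0→q2)
  step 2: q1  (read c: q2→q1)
  step 3: q2  (read c: q1→q2)   ← first repeat (q2 seen earlier)
  step 4: q1  (read c: q2→q1)
  step 5: q2  (read c: q1→q2)
  step 6: q6  (read d: q2→q6)
  step 7: q4  (read d: q6→q4)
  step 8: q3  (read d: q4→q3)
  step 9: q0  (read c: q3→q0)
  step 10: q5  (read d: q0→q5)
  step 11: q4  (read c: q5→q4)

The earliest repeat is at step j = 3: D is in q2, which it already visited at step i = 1.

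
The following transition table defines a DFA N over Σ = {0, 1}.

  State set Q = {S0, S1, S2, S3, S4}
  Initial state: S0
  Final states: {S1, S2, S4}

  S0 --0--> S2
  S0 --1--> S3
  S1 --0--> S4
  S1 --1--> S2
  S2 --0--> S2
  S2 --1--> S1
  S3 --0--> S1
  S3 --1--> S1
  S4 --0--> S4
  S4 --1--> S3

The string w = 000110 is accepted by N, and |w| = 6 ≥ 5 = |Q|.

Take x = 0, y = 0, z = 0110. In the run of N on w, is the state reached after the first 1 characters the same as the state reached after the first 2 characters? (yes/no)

yes

State sequence: S0 -0-> S2 -0-> S2

After x (step 1): S2. After xy (step 2): S2.
They match, so y = 0 drives N around a cycle from S2 back to itself; pumping y any number of times keeps N in S2 before reading z, and xyⁱz ∈ L(N) for every i ≥ 0.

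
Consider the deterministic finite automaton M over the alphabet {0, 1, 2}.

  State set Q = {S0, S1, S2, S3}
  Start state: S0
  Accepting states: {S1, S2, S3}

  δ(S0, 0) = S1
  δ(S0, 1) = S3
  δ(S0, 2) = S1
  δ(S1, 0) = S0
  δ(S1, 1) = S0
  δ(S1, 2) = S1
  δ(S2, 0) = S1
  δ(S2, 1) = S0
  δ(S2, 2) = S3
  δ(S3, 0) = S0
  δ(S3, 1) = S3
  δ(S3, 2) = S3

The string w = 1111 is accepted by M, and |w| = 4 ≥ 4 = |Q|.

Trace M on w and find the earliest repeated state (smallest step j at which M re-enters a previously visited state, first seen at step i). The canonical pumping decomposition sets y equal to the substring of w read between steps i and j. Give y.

1

Run of M on w = 1 1 1 1:
  step 0: S0  (start)
  step 1: S3  (read 1: S0→S3)
  step 2: S3  (read 1: S3→S3)   ← first repeat (S3 seen earlier)
  step 3: S3  (read 1: S3→S3)
  step 4: S3  (read 1: S3→S3)

So i = 1, j = 2, giving x = w[0:1] = 1, y = w[1:2] = 1, z = w[2:4] = 11.
Check: |xy| = 2 ≤ 4 and |y| = 1 ≥ 1. Reading y takes M from S3 back to S3, so every xyⁱz is accepted.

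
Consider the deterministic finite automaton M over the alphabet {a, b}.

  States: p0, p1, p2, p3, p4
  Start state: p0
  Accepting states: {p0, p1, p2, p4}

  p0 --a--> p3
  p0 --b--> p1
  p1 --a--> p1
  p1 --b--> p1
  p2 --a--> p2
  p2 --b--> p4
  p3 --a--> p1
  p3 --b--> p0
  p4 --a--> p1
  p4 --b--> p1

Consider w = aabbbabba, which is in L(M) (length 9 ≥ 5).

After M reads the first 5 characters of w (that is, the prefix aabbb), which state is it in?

p1

State sequence: p0 -a-> p3 -a-> p1 -b-> p1 -b-> p1 -b-> p1

After reading 5 characters, M is in state p1.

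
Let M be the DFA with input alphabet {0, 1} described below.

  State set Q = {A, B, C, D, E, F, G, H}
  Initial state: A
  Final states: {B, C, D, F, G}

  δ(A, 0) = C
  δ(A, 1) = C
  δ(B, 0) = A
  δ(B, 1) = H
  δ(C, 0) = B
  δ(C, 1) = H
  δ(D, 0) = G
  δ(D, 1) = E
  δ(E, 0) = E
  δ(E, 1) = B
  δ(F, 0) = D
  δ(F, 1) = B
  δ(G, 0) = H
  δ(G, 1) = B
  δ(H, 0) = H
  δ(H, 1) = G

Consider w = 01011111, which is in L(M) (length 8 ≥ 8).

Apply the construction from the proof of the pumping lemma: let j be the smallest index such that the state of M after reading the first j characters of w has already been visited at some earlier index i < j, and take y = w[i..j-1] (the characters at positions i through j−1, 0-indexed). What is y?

0

State sequence: A -0-> C -1-> H -0-> H -1-> G -1-> B -1-> H -1-> G -1-> B
First repeat at step 3: H was already visited.

So i = 2, j = 3, giving x = w[0:2] = 01, y = w[2:3] = 0, z = w[3:8] = 11111.
Check: |xy| = 3 ≤ 8 and |y| = 1 ≥ 1. Reading y takes M from H back to H, so every xyⁱz is accepted.
Since M has 8 states, any run of length ≥ 8 visits 8+1 states, so by pigeonhole some state repeats within the first 8 steps — that repeat gives the pumpable loop.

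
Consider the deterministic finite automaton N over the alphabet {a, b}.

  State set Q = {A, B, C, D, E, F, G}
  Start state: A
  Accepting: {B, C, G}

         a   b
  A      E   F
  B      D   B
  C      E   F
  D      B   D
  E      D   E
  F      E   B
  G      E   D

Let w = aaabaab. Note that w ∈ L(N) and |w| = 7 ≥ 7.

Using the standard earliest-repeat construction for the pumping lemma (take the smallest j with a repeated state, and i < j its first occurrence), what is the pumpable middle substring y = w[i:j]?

b

Run of N on w = a a a b a a b:
  step 0: A  (start)
  step 1: E  (read a: A→E)
  step 2: D  (read a: E→D)
  step 3: B  (read a: D→B)
  step 4: B  (read b: B→B)   ← first repeat (B seen earlier)
  step 5: D  (read a: B→D)
  step 6: B  (read a: D→B)
  step 7: B  (read b: B→B)

So i = 3, j = 4, giving x = w[0:3] = aaa, y = w[3:4] = b, z = w[4:7] = aab.
Check: |xy| = 4 ≤ 7 and |y| = 1 ≥ 1. Reading y takes N from B back to B, so every xyⁱz is accepted.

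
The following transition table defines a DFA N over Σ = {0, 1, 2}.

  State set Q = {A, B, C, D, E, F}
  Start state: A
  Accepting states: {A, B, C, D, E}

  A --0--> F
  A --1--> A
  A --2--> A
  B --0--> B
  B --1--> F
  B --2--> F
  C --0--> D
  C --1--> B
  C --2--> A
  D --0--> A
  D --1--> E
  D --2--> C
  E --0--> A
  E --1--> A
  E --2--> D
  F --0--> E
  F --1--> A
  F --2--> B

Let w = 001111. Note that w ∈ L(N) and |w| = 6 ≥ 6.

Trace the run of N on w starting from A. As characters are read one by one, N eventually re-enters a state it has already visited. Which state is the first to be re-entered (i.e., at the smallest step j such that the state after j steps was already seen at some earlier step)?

Run of N on w = 0 0 1 1 1 1:
  step 0: A  (start)
  step 1: F  (read 0: A→F)
  step 2: E  (read 0: F→E)
  step 3: A  (read 1: E→A)   ← first repeat (A seen earlier)
  step 4: A  (read 1: A→A)
  step 5: A  (read 1: A→A)
  step 6: A  (read 1: A→A)

The earliest repeat is at step j = 3: N is in A, which it already visited at step i = 0.
Pumping length from the standard proof: p = 6 (the number of states). The repeated state found above gives |xy| = j ≤ 6 and |y| = j − i ≥ 1.

A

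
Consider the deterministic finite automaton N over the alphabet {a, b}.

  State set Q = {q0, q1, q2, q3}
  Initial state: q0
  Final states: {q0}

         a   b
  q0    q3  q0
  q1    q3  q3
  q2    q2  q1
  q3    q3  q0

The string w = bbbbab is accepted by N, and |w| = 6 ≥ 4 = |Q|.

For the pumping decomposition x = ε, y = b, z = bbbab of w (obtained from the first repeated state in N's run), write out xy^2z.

bbbbbab

xy^2z = ε·b·b·bbbab = bbbbbab.
Reading y = b takes N from q0 back to q0, so after x·y·y the machine is still in q0, and z then leads to the accepting state q0. Hence bbbbbab ∈ L(N).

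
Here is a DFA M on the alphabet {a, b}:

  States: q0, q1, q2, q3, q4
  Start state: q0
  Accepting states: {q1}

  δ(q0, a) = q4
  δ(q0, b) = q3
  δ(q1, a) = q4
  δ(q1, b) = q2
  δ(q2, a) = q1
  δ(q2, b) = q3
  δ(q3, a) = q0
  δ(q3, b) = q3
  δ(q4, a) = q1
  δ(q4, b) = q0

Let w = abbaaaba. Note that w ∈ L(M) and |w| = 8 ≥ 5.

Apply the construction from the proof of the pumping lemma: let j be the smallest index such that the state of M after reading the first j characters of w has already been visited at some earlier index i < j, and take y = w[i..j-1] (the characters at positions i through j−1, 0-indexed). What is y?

ab

Run of M on w = a b b a a a b a:
  step 0: q0  (start)
  step 1: q4  (read a: q0→q4)
  step 2: q0  (read b: q4→q0)   ← first repeat (q0 seen earlier)
  step 3: q3  (read b: q0→q3)
  step 4: q0  (read a: q3→q0)
  step 5: q4  (read a: q0→q4)
  step 6: q1  (read a: q4→q1)
  step 7: q2  (read b: q1→q2)
  step 8: q1  (read a: q2→q1)

So i = 0, j = 2, giving x = w[0:0] = ε, y = w[0:2] = ab, z = w[2:8] = baaaba.
Check: |xy| = 2 ≤ 5 and |y| = 2 ≥ 1. Reading y takes M from q0 back to q0, so every xyⁱz is accepted.
With |Q| = 5, pigeonhole forces a state repeat no later than step 5; the substring read between the first and second visits to that state can be pumped.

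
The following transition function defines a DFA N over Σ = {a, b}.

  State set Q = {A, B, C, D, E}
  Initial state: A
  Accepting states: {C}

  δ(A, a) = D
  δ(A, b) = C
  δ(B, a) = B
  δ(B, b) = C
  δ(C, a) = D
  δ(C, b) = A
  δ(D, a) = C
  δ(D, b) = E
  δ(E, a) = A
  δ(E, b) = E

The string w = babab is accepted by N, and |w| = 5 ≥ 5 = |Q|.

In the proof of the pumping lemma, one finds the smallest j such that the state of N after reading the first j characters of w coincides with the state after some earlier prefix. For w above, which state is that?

Run of N on w = b a b a b:
  step 0: A  (start)
  step 1: C  (read b: A→C)
  step 2: D  (read a: C→D)
  step 3: E  (read b: D→E)
  step 4: A  (read a: E→A)   ← first repeat (A seen earlier)
  step 5: C  (read b: A→C)

The earliest repeat is at step j = 4: N is in A, which it already visited at step i = 0.

A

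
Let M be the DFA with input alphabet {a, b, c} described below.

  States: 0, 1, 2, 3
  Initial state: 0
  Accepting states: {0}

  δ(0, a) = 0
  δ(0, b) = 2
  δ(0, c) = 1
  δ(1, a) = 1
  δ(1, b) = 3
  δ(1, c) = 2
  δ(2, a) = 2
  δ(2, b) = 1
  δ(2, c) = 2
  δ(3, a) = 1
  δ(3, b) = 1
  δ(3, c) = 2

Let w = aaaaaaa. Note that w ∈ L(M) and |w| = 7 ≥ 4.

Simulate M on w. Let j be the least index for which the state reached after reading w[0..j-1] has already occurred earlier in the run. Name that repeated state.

State sequence: 0 -a-> 0 -a-> 0 -a-> 0 -a-> 0 -a-> 0 -a-> 0 -a-> 0
First repeat at step 1: 0 was already visited.

The earliest repeat is at step j = 1: M is in 0, which it already visited at step i = 0.
Since M has 4 states, any run of length ≥ 4 visits 4+1 states, so by pigeonhole some state repeats within the first 4 steps — that repeat gives the pumpable loop.

0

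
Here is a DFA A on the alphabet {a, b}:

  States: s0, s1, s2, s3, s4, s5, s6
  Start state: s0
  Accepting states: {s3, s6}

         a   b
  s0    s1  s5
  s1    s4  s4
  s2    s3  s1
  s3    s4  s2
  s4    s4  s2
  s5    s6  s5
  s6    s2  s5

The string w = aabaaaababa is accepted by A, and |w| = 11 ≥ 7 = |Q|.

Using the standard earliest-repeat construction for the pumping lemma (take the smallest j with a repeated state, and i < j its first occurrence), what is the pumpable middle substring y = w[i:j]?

baa

State sequence: s0 -a-> s1 -a-> s4 -b-> s2 -a-> s3 -a-> s4 -a-> s4 -a-> s4 -b-> s2 -a-> s3 -b-> s2 -a-> s3
First repeat at step 5: s4 was already visited.

So i = 2, j = 5, giving x = w[0:2] = aa, y = w[2:5] = baa, z = w[5:11] = aababa.
Check: |xy| = 5 ≤ 7 and |y| = 3 ≥ 1. Reading y takes A from s4 back to s4, so every xyⁱz is accepted.
With |Q| = 7, pigeonhole forces a state repeat no later than step 7; the substring read between the first and second visits to that state can be pumped.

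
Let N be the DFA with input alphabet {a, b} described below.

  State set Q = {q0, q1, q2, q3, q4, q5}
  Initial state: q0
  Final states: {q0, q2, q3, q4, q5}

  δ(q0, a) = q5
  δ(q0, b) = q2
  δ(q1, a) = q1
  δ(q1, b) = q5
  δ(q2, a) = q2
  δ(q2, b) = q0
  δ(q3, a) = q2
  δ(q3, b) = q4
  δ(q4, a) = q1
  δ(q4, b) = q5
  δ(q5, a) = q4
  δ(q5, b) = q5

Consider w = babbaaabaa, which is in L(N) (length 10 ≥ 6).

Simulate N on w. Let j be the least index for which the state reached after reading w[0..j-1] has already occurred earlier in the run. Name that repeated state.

Run of N on w = b a b b a a a b a a:
  step 0: q0  (start)
  step 1: q2  (read b: q0→q2)
  step 2: q2  (read a: q2→q2)   ← first repeat (q2 seen earlier)
  step 3: q0  (read b: q2→q0)
  step 4: q2  (read b: q0→q2)
  step 5: q2  (read a: q2→q2)
  step 6: q2  (read a: q2→q2)
  step 7: q2  (read a: q2→q2)
  step 8: q0  (read b: q2→q0)
  step 9: q5  (read a: q0→q5)
  step 10: q4  (read a: q5→q4)

The earliest repeat is at step j = 2: N is in q2, which it already visited at step i = 1.
The DFA has 6 states, so the proof of the pumping lemma guarantees a repeated state among the first 6+1 visited; the segment between the two visits is the pumpable y.

q2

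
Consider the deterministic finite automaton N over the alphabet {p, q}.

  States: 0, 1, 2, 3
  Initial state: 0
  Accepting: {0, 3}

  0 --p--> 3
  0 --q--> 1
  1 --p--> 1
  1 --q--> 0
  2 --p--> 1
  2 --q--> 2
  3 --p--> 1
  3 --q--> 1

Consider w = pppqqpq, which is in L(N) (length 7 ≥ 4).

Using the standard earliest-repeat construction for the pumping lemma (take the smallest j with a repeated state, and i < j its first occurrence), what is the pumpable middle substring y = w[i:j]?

p

Run of N on w = p p p q q p q:
  step 0: 0  (start)
  step 1: 3  (read p: 0→3)
  step 2: 1  (read p: 3→1)
  step 3: 1  (read p: 1→1)   ← first repeat (1 seen earlier)
  step 4: 0  (read q: 1→0)
  step 5: 1  (read q: 0→1)
  step 6: 1  (read p: 1→1)
  step 7: 0  (read q: 1→0)

So i = 2, j = 3, giving x = w[0:2] = pp, y = w[2:3] = p, z = w[3:7] = qqpq.
Check: |xy| = 3 ≤ 4 and |y| = 1 ≥ 1. Reading y takes N from 1 back to 1, so every xyⁱz is accepted.
The DFA has 4 states, so the proof of the pumping lemma guarantees a repeated state among the first 4+1 visited; the segment between the two visits is the pumpable y.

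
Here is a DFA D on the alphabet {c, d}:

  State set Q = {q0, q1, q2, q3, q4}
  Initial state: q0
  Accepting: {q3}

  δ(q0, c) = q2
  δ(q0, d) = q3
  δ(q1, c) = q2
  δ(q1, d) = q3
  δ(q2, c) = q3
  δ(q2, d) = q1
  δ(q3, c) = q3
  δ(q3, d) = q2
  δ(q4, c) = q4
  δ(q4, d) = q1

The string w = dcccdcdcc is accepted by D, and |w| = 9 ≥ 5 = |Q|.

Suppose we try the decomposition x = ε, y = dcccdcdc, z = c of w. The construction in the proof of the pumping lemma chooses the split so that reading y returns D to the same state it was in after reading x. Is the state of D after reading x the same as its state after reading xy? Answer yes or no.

Run of D on the first 8 characters of w = d c c c d c d c:
  step 0: q0  (start)
  step 1: q3  (read d: q0→q3)
  step 2: q3  (read c: q3→q3)
  step 3: q3  (read c: q3→q3)
  step 4: q3  (read c: q3→q3)
  step 5: q2  (read d: q3→q2)
  step 6: q3  (read c: q2→q3)
  step 7: q2  (read d: q3→q2)
  step 8: q3  (read c: q2→q3)

After x (step 0): q0. After xy (step 8): q3.
They differ (q0 ≠ q3), so y is not a cycle from the state after x; this split is not the one the pumping-lemma construction produces, and pumping y need not keep the string in L(D).

no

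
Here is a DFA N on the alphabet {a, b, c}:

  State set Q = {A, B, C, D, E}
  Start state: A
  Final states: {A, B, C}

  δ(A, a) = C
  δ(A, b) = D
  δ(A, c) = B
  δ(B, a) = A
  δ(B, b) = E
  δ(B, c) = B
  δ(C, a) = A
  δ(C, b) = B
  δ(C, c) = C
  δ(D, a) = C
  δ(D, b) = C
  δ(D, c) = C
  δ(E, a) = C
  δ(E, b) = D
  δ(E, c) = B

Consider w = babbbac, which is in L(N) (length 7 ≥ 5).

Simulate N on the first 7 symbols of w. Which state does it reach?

C

Run of N on the first 7 characters of w = b a b b b a c:
  step 0: A  (start)
  step 1: D  (read b: A→D)
  step 2: C  (read a: D→C)
  step 3: B  (read b: C→B)
  step 4: E  (read b: B→E)
  step 5: D  (read b: E→D)
  step 6: C  (read a: D→C)
  step 7: C  (read c: C→C)

After reading 7 characters, N is in state C.
(This kind of state-tracing is the core of the pumping-lemma construction: with 5 states, pigeonhole forces a repeat within the first 5 steps.)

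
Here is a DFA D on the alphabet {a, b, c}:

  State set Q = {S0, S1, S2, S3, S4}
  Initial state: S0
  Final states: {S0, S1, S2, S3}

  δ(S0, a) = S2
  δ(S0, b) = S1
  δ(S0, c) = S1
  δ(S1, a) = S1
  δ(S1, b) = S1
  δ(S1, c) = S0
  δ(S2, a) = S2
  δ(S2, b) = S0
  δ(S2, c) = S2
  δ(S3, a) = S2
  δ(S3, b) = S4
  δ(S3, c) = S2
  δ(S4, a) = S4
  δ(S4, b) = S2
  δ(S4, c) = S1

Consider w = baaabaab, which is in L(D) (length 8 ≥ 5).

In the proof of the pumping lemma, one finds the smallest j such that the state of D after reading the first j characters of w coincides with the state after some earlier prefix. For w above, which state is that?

Run of D on w = b a a a b a a b:
  step 0: S0  (start)
  step 1: S1  (read b: S0→S1)
  step 2: S1  (read a: S1→S1)   ← first repeat (S1 seen earlier)
  step 3: S1  (read a: S1→S1)
  step 4: S1  (read a: S1→S1)
  step 5: S1  (read b: S1→S1)
  step 6: S1  (read a: S1→S1)
  step 7: S1  (read a: S1→S1)
  step 8: S1  (read b: S1→S1)

The earliest repeat is at step j = 2: D is in S1, which it already visited at step i = 1.

S1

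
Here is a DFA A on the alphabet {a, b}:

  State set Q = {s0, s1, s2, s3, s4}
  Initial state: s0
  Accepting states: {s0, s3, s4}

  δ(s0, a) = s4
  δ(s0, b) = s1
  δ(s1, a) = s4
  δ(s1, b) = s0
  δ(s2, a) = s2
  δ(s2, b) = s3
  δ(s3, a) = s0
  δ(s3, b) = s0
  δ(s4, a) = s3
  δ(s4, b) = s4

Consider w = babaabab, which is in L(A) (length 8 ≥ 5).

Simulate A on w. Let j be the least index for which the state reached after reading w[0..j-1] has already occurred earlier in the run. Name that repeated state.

Run of A on w = b a b a a b a b:
  step 0: s0  (start)
  step 1: s1  (read b: s0→s1)
  step 2: s4  (read a: s1→s4)
  step 3: s4  (read b: s4→s4)   ← first repeat (s4 seen earlier)
  step 4: s3  (read a: s4→s3)
  step 5: s0  (read a: s3→s0)
  step 6: s1  (read b: s0→s1)
  step 7: s4  (read a: s1→s4)
  step 8: s4  (read b: s4→s4)

The earliest repeat is at step j = 3: A is in s4, which it already visited at step i = 2.

s4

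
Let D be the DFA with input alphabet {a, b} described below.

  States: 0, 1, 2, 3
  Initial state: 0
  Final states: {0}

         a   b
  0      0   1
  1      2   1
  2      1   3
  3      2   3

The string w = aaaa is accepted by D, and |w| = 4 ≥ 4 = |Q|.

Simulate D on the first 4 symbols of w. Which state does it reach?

0

State sequence: 0 -a-> 0 -a-> 0 -a-> 0 -a-> 0

After reading 4 characters, D is in state 0.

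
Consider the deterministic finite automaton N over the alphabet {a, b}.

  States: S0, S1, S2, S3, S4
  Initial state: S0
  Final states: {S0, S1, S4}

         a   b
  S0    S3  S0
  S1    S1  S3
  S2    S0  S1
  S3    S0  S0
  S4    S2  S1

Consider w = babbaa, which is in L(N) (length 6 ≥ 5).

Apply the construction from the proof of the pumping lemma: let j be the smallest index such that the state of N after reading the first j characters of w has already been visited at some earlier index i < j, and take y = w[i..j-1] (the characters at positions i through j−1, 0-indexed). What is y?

State sequence: S0 -b-> S0 -a-> S3 -b-> S0 -b-> S0 -a-> S3 -a-> S0
First repeat at step 1: S0 was already visited.

So i = 0, j = 1, giving x = w[0:0] = ε, y = w[0:1] = b, z = w[1:6] = abbaa.
Check: |xy| = 1 ≤ 5 and |y| = 1 ≥ 1. Reading y takes N from S0 back to S0, so every xyⁱz is accepted.
Pumping length from the standard proof: p = 5 (the number of states). The repeated state found above gives |xy| = j ≤ 5 and |y| = j − i ≥ 1.

b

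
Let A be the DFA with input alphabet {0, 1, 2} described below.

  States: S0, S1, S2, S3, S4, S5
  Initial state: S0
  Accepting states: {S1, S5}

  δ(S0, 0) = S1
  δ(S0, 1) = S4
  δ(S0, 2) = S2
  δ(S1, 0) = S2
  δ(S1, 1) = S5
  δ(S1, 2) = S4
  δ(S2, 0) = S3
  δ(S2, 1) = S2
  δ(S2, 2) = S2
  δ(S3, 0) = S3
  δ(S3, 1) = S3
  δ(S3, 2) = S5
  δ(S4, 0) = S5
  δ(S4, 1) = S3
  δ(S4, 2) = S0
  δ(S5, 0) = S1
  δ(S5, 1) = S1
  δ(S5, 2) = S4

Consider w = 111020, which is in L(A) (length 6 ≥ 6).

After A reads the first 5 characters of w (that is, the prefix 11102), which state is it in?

Run of A on the first 5 characters of w = 1 1 1 0 2:
  step 0: S0  (start)
  step 1: S4  (read 1: S0→S4)
  step 2: S3  (read 1: S4→S3)
  step 3: S3  (read 1: S3→S3)
  step 4: S3  (read 0: S3→S3)
  step 5: S5  (read 2: S3→S5)

After reading 5 characters, A is in state S5.
(This kind of state-tracing is the core of the pumping-lemma construction: with 6 states, pigeonhole forces a repeat within the first 6 steps.)

S5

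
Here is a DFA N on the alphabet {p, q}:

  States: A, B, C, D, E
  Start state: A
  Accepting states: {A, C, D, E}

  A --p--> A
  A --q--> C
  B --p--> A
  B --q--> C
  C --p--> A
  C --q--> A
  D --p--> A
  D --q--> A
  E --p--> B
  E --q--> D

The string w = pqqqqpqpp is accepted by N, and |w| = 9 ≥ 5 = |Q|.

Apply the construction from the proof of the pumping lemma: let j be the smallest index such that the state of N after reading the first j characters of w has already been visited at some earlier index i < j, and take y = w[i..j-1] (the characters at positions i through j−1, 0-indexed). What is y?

State sequence: A -p-> A -q-> C -q-> A -q-> C -q-> A -p-> A -q-> C -p-> A -p-> A
First repeat at step 1: A was already visited.

So i = 0, j = 1, giving x = w[0:0] = ε, y = w[0:1] = p, z = w[1:9] = qqqqpqpp.
Check: |xy| = 1 ≤ 5 and |y| = 1 ≥ 1. Reading y takes N from A back to A, so every xyⁱz is accepted.
The DFA has 5 states, so the proof of the pumping lemma guarantees a repeated state among the first 5+1 visited; the segment between the two visits is the pumpable y.

p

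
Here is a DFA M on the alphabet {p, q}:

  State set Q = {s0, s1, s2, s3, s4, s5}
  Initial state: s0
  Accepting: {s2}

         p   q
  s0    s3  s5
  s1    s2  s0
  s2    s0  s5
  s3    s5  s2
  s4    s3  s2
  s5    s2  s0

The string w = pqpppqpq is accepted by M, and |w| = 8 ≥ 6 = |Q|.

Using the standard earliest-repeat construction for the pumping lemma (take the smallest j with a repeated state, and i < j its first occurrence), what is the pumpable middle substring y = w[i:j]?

pqp

State sequence: s0 -p-> s3 -q-> s2 -p-> s0 -p-> s3 -p-> s5 -q-> s0 -p-> s3 -q-> s2
First repeat at step 3: s0 was already visited.

So i = 0, j = 3, giving x = w[0:0] = ε, y = w[0:3] = pqp, z = w[3:8] = ppqpq.
Check: |xy| = 3 ≤ 6 and |y| = 3 ≥ 1. Reading y takes M from s0 back to s0, so every xyⁱz is accepted.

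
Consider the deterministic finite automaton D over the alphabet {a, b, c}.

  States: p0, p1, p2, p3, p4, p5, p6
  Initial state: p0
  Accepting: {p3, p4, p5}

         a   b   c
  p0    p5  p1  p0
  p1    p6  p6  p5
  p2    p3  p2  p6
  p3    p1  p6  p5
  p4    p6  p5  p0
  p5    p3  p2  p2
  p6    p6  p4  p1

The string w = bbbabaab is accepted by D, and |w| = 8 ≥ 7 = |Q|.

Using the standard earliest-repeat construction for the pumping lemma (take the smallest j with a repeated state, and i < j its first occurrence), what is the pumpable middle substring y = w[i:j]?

ba

Run of D on w = b b b a b a a b:
  step 0: p0  (start)
  step 1: p1  (read b: p0→p1)
  step 2: p6  (read b: p1→p6)
  step 3: p4  (read b: p6→p4)
  step 4: p6  (read a: p4→p6)   ← first repeat (p6 seen earlier)
  step 5: p4  (read b: p6→p4)
  step 6: p6  (read a: p4→p6)
  step 7: p6  (read a: p6→p6)
  step 8: p4  (read b: p6→p4)

So i = 2, j = 4, giving x = w[0:2] = bb, y = w[2:4] = ba, z = w[4:8] = baab.
Check: |xy| = 4 ≤ 7 and |y| = 2 ≥ 1. Reading y takes D from p6 back to p6, so every xyⁱz is accepted.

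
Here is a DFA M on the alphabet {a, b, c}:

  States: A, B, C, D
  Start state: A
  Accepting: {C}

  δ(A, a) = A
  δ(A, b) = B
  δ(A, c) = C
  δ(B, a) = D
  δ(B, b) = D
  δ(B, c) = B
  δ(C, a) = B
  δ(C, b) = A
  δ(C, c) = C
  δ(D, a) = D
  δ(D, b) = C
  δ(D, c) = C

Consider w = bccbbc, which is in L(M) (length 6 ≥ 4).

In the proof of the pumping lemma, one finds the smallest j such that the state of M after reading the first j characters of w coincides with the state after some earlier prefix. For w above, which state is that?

B

State sequence: A -b-> B -c-> B -c-> B -b-> D -b-> C -c-> C
First repeat at step 2: B was already visited.

The earliest repeat is at step j = 2: M is in B, which it already visited at step i = 1.
The DFA has 4 states, so the proof of the pumping lemma guarantees a repeated state among the first 4+1 visited; the segment between the two visits is the pumpable y.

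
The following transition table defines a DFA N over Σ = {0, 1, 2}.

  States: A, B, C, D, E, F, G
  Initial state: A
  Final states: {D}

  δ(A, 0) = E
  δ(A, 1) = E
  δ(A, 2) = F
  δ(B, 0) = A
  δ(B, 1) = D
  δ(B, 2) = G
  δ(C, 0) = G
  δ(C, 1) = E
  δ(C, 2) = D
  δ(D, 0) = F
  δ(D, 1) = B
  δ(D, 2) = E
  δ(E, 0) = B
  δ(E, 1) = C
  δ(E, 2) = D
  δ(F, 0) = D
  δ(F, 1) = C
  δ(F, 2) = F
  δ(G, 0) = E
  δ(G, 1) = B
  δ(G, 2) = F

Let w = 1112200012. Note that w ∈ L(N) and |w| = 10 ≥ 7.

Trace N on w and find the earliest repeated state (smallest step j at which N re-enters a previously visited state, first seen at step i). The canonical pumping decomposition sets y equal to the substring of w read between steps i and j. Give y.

11

State sequence: A -1-> E -1-> C -1-> E -2-> D -2-> E -0-> B -0-> A -0-> E -1-> C -2-> D
First repeat at step 3: E was already visited.

So i = 1, j = 3, giving x = w[0:1] = 1, y = w[1:3] = 11, z = w[3:10] = 2200012.
Check: |xy| = 3 ≤ 7 and |y| = 2 ≥ 1. Reading y takes N from E back to E, so every xyⁱz is accepted.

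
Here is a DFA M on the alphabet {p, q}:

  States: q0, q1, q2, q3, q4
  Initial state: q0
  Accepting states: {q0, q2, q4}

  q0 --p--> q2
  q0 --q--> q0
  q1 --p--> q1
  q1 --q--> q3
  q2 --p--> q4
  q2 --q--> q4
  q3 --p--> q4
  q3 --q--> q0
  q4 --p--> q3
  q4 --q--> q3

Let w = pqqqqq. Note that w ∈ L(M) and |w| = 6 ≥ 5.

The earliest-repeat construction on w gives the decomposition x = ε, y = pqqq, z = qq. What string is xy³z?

xy^3z = ε·pqqq·pqqq·pqqq·qq = pqqqpqqqpqqqqq.
Reading y = pqqq takes M from q0 back to q0, so after x·y·y·y the machine is still in q0, and z then leads to the accepting state q0. Hence pqqqpqqqpqqqqq ∈ L(M).

pqqqpqqqpqqqqq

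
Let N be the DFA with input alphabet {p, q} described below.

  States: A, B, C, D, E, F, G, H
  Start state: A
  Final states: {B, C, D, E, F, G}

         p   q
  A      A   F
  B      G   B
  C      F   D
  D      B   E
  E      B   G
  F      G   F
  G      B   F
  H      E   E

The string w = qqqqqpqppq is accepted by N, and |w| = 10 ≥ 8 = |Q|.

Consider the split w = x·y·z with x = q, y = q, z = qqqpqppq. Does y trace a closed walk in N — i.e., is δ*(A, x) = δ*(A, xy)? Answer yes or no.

State sequence: A -q-> F -q-> F

After x (step 1): F. After xy (step 2): F.
They match, so y = q drives N around a cycle from F back to itself; pumping y any number of times keeps N in F before reading z, and xyⁱz ∈ L(N) for every i ≥ 0.

yes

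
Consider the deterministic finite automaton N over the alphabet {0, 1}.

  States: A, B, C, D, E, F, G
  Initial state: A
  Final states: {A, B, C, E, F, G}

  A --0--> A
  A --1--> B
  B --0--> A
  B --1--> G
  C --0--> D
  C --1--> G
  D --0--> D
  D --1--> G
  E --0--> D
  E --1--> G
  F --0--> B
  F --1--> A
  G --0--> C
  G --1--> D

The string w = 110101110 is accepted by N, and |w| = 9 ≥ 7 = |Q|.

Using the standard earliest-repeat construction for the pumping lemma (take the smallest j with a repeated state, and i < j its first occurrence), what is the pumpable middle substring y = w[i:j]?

State sequence: A -1-> B -1-> G -0-> C -1-> G -0-> C -1-> G -1-> D -1-> G -0-> C
First repeat at step 4: G was already visited.

So i = 2, j = 4, giving x = w[0:2] = 11, y = w[2:4] = 01, z = w[4:9] = 01110.
Check: |xy| = 4 ≤ 7 and |y| = 2 ≥ 1. Reading y takes N from G back to G, so every xyⁱz is accepted.

01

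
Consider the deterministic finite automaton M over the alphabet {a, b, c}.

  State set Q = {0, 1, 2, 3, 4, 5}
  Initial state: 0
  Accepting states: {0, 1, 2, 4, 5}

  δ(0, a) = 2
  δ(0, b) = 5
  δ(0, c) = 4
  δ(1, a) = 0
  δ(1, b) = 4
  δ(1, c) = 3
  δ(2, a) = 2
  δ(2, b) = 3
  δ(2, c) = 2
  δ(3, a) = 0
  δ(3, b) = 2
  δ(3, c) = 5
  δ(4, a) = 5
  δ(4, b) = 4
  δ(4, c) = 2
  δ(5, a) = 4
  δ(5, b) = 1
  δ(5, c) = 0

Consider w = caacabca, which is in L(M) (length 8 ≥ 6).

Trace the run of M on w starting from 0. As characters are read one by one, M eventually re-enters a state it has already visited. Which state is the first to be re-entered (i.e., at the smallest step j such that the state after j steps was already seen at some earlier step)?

State sequence: 0 -c-> 4 -a-> 5 -a-> 4 -c-> 2 -a-> 2 -b-> 3 -c-> 5 -a-> 4
First repeat at step 3: 4 was already visited.

The earliest repeat is at step j = 3: M is in 4, which it already visited at step i = 1.

4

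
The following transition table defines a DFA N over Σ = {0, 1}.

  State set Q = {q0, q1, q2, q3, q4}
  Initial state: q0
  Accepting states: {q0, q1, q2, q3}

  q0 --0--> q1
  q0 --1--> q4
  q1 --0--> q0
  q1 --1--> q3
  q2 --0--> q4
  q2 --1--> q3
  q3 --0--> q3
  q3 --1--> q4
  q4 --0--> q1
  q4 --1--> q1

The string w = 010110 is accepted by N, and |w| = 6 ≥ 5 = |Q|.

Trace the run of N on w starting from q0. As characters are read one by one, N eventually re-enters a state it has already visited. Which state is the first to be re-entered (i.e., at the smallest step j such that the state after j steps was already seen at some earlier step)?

q3

State sequence: q0 -0-> q1 -1-> q3 -0-> q3 -1-> q4 -1-> q1 -0-> q0
First repeat at step 3: q3 was already visited.

The earliest repeat is at step j = 3: N is in q3, which it already visited at step i = 2.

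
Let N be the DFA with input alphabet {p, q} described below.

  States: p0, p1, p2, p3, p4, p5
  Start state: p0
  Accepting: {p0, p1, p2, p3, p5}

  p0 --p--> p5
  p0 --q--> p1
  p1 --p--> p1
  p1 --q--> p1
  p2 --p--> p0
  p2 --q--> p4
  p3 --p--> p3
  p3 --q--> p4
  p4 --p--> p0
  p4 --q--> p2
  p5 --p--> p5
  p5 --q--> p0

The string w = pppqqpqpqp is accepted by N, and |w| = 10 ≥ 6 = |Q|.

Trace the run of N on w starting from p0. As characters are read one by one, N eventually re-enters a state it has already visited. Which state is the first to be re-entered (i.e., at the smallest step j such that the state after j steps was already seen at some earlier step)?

Run of N on w = p p p q q p q p q p:
  step 0: p0  (start)
  step 1: p5  (read p: p0→p5)
  step 2: p5  (read p: p5→p5)   ← first repeat (p5 seen earlier)
  step 3: p5  (read p: p5→p5)
  step 4: p0  (read q: p5→p0)
  step 5: p1  (read q: p0→p1)
  step 6: p1  (read p: p1→p1)
  step 7: p1  (read q: p1→p1)
  step 8: p1  (read p: p1→p1)
  step 9: p1  (read q: p1→p1)
  step 10: p1  (read p: p1→p1)

The earliest repeat is at step j = 2: N is in p5, which it already visited at step i = 1.

p5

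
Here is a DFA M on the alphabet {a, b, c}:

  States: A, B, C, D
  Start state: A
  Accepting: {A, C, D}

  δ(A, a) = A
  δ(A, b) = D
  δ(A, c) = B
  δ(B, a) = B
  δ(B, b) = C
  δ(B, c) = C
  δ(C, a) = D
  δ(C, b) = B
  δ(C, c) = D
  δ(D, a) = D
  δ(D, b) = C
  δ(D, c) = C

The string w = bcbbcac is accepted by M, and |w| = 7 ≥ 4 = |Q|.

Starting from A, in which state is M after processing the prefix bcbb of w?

Run of M on the first 4 characters of w = b c b b:
  step 0: A  (start)
  step 1: D  (read b: A→D)
  step 2: C  (read c: D→C)
  step 3: B  (read b: C→B)
  step 4: C  (read b: B→C)

After reading 4 characters, M is in state C.
(This kind of state-tracing is the core of the pumping-lemma construction: with 4 states, pigeonhole forces a repeat within the first 4 steps.)

C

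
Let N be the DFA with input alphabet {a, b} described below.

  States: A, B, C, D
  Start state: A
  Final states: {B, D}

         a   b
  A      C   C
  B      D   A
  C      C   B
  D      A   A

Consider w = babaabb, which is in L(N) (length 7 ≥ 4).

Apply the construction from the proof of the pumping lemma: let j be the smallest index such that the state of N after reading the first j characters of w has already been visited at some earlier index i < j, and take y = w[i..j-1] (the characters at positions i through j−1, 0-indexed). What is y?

State sequence: A -b-> C -a-> C -b-> B -a-> D -a-> A -b-> C -b-> B
First repeat at step 2: C was already visited.

So i = 1, j = 2, giving x = w[0:1] = b, y = w[1:2] = a, z = w[2:7] = baabb.
Check: |xy| = 2 ≤ 4 and |y| = 1 ≥ 1. Reading y takes N from C back to C, so every xyⁱz is accepted.

a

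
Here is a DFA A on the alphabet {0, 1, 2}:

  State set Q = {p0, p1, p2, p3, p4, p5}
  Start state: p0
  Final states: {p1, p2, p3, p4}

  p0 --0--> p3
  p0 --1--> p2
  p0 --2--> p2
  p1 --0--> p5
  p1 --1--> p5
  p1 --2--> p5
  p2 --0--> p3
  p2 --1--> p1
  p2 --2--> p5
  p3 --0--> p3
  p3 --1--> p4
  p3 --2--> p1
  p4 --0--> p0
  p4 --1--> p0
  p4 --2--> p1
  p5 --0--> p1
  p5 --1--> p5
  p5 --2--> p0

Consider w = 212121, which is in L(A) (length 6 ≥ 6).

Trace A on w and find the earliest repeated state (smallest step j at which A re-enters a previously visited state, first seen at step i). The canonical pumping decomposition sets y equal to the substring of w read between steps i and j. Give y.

State sequence: p0 -2-> p2 -1-> p1 -2-> p5 -1-> p5 -2-> p0 -1-> p2
First repeat at step 4: p5 was already visited.

So i = 3, j = 4, giving x = w[0:3] = 212, y = w[3:4] = 1, z = w[4:6] = 21.
Check: |xy| = 4 ≤ 6 and |y| = 1 ≥ 1. Reading y takes A from p5 back to p5, so every xyⁱz is accepted.

1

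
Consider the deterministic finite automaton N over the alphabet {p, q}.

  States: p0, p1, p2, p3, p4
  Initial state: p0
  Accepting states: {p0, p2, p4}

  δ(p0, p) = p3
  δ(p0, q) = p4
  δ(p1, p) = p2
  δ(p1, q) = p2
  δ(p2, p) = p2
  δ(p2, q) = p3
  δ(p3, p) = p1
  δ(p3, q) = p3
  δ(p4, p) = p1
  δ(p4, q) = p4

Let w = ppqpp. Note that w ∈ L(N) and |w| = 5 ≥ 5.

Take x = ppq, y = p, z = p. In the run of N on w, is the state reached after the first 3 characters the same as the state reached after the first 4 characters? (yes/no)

yes

State sequence: p0 -p-> p3 -p-> p1 -q-> p2 -p-> p2

After x (step 3): p2. After xy (step 4): p2.
They match, so y = p drives N around a cycle from p2 back to itself; pumping y any number of times keeps N in p2 before reading z, and xyⁱz ∈ L(N) for every i ≥ 0.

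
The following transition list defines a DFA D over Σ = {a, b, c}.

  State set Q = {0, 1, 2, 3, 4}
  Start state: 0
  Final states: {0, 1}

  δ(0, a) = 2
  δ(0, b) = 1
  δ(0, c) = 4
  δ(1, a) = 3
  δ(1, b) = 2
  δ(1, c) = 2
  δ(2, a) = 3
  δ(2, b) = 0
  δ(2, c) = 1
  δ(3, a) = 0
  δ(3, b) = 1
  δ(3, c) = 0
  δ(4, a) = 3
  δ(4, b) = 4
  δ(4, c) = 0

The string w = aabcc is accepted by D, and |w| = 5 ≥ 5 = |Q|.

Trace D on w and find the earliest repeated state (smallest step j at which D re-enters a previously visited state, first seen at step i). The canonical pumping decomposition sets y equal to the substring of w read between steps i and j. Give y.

abc

State sequence: 0 -a-> 2 -a-> 3 -b-> 1 -c-> 2 -c-> 1
First repeat at step 4: 2 was already visited.

So i = 1, j = 4, giving x = w[0:1] = a, y = w[1:4] = abc, z = w[4:5] = c.
Check: |xy| = 4 ≤ 5 and |y| = 3 ≥ 1. Reading y takes D from 2 back to 2, so every xyⁱz is accepted.
With |Q| = 5, pigeonhole forces a state repeat no later than step 5; the substring read between the first and second visits to that state can be pumped.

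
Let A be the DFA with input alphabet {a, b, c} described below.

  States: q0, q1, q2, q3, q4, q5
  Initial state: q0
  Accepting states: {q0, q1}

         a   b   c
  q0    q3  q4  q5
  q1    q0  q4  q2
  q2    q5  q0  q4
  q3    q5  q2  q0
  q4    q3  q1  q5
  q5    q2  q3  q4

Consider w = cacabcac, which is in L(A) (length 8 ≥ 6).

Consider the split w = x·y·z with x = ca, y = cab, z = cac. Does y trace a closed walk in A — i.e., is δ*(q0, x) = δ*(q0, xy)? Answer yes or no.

yes

State sequence: q0 -c-> q5 -a-> q2 -c-> q4 -a-> q3 -b-> q2

After x (step 2): q2. After xy (step 5): q2.
They match, so y = cab drives A around a cycle from q2 back to itself; pumping y any number of times keeps A in q2 before reading z, and xyⁱz ∈ L(A) for every i ≥ 0.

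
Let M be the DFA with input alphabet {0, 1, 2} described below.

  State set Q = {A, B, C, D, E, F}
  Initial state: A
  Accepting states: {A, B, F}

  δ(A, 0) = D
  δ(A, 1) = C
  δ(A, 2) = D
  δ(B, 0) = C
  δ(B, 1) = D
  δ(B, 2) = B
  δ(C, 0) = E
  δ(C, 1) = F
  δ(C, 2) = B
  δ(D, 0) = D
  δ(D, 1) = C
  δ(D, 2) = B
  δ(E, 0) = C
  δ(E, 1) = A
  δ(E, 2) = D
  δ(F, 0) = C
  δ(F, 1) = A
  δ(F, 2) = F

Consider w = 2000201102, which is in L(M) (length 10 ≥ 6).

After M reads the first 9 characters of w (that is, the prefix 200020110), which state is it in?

D

Run of M on the first 9 characters of w = 2 0 0 0 2 0 1 1 0:
  step 0: A  (start)
  step 1: D  (read 2: A→D)
  step 2: D  (read 0: D→D)
  step 3: D  (read 0: D→D)
  step 4: D  (read 0: D→D)
  step 5: B  (read 2: D→B)
  step 6: C  (read 0: B→C)
  step 7: F  (read 1: C→F)
  step 8: A  (read 1: F→A)
  step 9: D  (read 0: A→D)

After reading 9 characters, M is in state D.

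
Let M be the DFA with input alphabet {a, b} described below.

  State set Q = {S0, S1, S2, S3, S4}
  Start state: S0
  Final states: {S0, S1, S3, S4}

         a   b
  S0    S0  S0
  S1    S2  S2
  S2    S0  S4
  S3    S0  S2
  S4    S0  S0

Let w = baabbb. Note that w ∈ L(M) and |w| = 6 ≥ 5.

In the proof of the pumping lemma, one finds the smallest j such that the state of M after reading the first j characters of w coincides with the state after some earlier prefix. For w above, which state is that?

State sequence: S0 -b-> S0 -a-> S0 -a-> S0 -b-> S0 -b-> S0 -b-> S0
First repeat at step 1: S0 was already visited.

The earliest repeat is at step j = 1: M is in S0, which it already visited at step i = 0.
With |Q| = 5, pigeonhole forces a state repeat no later than step 5; the substring read between the first and second visits to that state can be pumped.

S0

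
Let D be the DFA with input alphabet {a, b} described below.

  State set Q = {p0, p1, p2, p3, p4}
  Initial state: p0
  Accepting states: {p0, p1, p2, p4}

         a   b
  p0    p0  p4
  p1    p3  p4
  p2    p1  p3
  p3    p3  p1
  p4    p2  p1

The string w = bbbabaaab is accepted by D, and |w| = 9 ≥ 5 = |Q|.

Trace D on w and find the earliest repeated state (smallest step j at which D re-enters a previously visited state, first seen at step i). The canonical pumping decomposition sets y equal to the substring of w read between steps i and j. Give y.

bb

State sequence: p0 -b-> p4 -b-> p1 -b-> p4 -a-> p2 -b-> p3 -a-> p3 -a-> p3 -a-> p3 -b-> p1
First repeat at step 3: p4 was already visited.

So i = 1, j = 3, giving x = w[0:1] = b, y = w[1:3] = bb, z = w[3:9] = abaaab.
Check: |xy| = 3 ≤ 5 and |y| = 2 ≥ 1. Reading y takes D from p4 back to p4, so every xyⁱz is accepted.
Pumping length from the standard proof: p = 5 (the number of states). The repeated state found above gives |xy| = j ≤ 5 and |y| = j − i ≥ 1.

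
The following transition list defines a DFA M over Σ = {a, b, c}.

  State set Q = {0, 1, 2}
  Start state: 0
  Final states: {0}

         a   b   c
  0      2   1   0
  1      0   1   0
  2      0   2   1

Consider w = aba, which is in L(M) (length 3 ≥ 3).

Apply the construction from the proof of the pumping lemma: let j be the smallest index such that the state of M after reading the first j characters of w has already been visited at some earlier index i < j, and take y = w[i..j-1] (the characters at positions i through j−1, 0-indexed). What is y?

b

State sequence: 0 -a-> 2 -b-> 2 -a-> 0
First repeat at step 2: 2 was already visited.

So i = 1, j = 2, giving x = w[0:1] = a, y = w[1:2] = b, z = w[2:3] = a.
Check: |xy| = 2 ≤ 3 and |y| = 1 ≥ 1. Reading y takes M from 2 back to 2, so every xyⁱz is accepted.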